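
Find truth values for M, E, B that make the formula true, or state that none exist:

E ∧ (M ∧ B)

M = True, E = True, B = True

  M ∧ B = True
Both conjuncts True, so the formula holds.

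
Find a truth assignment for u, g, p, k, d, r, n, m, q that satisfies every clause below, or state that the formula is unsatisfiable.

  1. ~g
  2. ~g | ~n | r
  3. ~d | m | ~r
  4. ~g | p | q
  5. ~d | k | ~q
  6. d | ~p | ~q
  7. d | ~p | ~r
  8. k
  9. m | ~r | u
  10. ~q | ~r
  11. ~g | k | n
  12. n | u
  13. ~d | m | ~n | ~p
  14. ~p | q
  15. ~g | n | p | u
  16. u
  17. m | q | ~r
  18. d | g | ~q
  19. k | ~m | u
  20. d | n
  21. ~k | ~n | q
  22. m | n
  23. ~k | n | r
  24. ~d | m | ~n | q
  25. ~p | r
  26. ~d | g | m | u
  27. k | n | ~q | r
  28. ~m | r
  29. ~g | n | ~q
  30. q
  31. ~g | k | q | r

u=T, g=F, p=F, k=T, d=T, r=F, n=T, m=F, q=T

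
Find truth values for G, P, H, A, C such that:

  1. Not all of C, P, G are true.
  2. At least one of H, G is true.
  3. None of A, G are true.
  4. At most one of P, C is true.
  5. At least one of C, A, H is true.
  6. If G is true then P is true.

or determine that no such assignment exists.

G=F; P=T; H=T; A=F; C=F

  (1) {C, P, G}: 1/3 true — not all ✓
  (2) {H, G}: 1 true — at least one ✓
  (3) {A, G}: 0 true — none ✓
  (4) {P, C}: 1 true — at most one ✓
  (5) {C, A, H}: 1 true — at least one ✓
  (6) G=F ⇒ P: vacuous ✓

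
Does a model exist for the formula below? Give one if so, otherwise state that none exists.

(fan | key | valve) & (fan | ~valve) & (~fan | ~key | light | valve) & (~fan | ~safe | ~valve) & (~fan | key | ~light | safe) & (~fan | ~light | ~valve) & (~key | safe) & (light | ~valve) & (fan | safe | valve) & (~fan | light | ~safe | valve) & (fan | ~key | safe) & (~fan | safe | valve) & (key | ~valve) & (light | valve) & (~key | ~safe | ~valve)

key = True, safe = True, light = True, fan = False, valve = False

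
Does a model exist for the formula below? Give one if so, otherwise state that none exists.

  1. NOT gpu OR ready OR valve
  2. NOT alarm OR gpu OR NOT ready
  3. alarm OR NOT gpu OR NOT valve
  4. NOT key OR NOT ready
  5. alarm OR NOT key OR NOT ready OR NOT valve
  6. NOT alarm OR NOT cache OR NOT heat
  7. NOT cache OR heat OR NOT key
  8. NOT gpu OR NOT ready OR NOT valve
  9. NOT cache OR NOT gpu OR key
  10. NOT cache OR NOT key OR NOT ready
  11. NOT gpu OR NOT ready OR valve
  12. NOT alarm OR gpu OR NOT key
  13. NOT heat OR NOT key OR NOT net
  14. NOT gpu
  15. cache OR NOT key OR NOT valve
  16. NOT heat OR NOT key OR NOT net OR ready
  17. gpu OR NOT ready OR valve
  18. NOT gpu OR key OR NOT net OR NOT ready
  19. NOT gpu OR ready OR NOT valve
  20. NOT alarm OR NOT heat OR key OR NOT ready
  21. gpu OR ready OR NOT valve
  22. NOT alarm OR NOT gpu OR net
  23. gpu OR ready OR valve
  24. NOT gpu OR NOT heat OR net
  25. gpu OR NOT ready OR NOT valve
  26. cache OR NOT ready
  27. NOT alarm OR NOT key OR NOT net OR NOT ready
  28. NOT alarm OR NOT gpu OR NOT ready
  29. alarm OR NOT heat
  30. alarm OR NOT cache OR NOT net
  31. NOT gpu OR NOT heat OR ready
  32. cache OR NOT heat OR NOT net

Unsatisfiable

Case valve = True:
  (NOT gpu) forces gpu = False.
  (gpu OR ready OR NOT valve) forces ready = True.
  Clause (gpu OR NOT ready OR NOT valve) is falsified — contradiction.
Case valve = False:
  (NOT gpu) forces gpu = False.
  (gpu OR NOT ready OR valve) forces ready = False.
  Clause (gpu OR ready OR valve) is falsified — contradiction.
Both cases fail, so the formula is unsatisfiable.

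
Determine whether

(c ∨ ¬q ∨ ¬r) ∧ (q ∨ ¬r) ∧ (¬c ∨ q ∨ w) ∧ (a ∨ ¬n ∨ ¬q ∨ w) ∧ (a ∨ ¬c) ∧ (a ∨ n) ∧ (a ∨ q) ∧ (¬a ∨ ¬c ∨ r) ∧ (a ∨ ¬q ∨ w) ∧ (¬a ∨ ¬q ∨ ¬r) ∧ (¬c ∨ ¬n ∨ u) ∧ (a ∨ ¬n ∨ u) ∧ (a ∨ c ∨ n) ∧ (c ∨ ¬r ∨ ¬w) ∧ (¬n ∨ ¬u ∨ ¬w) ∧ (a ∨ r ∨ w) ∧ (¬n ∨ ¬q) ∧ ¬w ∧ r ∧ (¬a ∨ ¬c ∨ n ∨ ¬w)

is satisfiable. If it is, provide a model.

UNSATISFIABLE

Case r = True:
  (q ∨ ¬r) forces q = True.
  (c ∨ ¬q ∨ ¬r) forces c = True.
  (a ∨ ¬c) forces a = True.
  Clause (¬a ∨ ¬q ∨ ¬r) is falsified — contradiction.
Case r = False:
  Clause (r) is falsified — contradiction.
Both cases fail, so the formula is unsatisfiable.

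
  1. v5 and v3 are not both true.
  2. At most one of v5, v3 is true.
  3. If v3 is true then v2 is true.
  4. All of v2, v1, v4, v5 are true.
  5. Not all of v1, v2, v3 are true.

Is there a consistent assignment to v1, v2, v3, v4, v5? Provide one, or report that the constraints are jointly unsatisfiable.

v1 = True; v2 = True; v3 = False; v4 = True; v5 = True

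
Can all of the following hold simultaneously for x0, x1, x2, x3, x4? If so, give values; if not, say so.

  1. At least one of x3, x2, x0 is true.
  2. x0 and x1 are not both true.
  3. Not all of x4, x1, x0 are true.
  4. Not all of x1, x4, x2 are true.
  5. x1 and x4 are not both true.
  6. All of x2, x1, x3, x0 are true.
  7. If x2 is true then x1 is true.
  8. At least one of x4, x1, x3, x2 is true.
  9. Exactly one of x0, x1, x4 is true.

Unsatisfiable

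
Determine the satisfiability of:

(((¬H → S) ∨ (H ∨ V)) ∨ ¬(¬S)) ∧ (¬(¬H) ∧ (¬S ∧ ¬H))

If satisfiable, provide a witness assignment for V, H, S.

UNSATISFIABLE

Case H = True: the conjunct ¬H is False.
Case H = False: the conjunct ¬(¬H) becomes ¬(¬False) = False.
Both cases fail — unsatisfiable.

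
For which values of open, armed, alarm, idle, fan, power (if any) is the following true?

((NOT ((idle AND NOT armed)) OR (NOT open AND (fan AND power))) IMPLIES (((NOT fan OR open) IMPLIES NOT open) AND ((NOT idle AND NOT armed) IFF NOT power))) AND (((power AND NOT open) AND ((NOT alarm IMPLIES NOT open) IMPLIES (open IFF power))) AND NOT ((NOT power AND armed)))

UNSATISFIABLE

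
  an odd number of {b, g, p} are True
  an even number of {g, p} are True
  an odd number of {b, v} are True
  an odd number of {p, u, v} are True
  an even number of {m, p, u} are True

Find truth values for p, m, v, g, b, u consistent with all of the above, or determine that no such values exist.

p=F, m=T, v=F, g=F, b=T, u=T

{b, g, p}: 1 true → odd ✓
{g, p}: 0 true → even ✓
{b, v}: 1 true → odd ✓
{p, u, v}: 1 true → odd ✓
{m, p, u}: 2 true → even ✓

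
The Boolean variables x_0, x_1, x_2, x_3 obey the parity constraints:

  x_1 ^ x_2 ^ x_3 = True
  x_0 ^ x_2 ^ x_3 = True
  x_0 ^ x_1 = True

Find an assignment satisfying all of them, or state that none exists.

Unsatisfiable

Adding constraints 1, 2, 3 mod 2: every variable appears an even number of times on the left, so the left side is 0.
But the right sides sum to 1 (mod 2). 0 ≠ 1 — the system is inconsistent.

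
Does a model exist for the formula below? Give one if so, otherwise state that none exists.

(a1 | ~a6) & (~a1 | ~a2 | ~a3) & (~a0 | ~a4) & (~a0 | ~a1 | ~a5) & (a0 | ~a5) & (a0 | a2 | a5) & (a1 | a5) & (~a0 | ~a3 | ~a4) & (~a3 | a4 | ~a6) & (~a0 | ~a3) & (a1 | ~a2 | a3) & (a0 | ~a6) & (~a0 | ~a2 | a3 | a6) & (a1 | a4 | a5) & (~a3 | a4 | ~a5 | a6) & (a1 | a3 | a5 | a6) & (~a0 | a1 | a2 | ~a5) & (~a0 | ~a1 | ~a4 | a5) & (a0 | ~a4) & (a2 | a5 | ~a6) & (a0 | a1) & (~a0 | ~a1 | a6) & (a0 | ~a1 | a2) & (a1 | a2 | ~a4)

Set a0 = True.
  then (~a0 | ~a4) forces a4 = False.
  then (~a0 | ~a3) forces a3 = False.
Try a1 = False:
  (a1 | ~a6) forces a6 = False.
  (a1 | a5) forces a5 = True.
  (a1 | ~a2 | a3) forces a2 = False.
  clause (~a0 | a1 | a2 | ~a5) is falsified — backtrack.
So a1 = True.
  then (~a0 | ~a1 | ~a5) forces a5 = False.
  then (~a0 | ~a1 | a6) forces a6 = True.
  then (a2 | a5 | ~a6) forces a2 = True.
All clauses satisfied.

a0 = True, a1 = True, a2 = True, a3 = False, a4 = False, a5 = False, a6 = True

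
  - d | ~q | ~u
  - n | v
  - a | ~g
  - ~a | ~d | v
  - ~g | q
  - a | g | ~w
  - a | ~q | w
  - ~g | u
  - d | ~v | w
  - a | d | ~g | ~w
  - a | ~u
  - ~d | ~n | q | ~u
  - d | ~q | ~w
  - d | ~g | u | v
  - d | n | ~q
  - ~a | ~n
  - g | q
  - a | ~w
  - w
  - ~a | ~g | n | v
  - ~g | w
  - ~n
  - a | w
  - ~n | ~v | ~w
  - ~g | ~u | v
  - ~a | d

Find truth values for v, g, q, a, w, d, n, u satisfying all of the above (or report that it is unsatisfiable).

v = True, g = True, q = True, a = True, w = True, d = True, n = False, u = True

Unit clause (w) forces w = True.
Unit clause (~n) forces n = False.
In (n | v) only v is left, so v = True.
In (a | ~w) only a is left, so a = True.
In (~a | d) only d is left, so d = True.
Set g = True.
  then (~g | q) forces q = True.
  then (~g | u) forces u = True.
All clauses satisfied.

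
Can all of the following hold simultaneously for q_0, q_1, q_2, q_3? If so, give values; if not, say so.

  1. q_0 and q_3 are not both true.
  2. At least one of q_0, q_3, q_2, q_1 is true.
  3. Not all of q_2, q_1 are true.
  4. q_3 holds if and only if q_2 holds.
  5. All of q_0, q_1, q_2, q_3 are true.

Case q_0 = True:
  (1) with q_0=T forces q_3 = False.
  Constraint (5) is violated (q_3=F) — contradiction.
Case q_0 = False:
  Constraint (5) is violated (q_0=F) — contradiction.
Both cases fail — unsatisfiable.

Unsatisfiable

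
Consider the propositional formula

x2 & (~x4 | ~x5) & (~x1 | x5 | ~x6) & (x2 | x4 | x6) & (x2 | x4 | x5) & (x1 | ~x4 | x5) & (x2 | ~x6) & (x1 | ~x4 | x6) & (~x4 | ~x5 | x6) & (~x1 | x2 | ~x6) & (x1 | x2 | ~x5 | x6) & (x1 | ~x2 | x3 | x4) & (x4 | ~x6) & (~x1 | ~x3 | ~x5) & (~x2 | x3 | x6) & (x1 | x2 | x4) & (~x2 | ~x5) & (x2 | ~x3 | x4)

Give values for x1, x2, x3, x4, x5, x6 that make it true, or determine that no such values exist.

x1=T, x2=T, x3=T, x4=T, x5=F, x6=F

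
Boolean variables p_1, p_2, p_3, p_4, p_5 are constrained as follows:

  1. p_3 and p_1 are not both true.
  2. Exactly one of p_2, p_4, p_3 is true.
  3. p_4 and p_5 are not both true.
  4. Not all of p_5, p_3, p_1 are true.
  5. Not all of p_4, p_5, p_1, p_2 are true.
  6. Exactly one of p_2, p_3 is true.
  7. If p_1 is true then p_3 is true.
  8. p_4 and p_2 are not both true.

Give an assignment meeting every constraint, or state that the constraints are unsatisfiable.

p_1 = False, p_2 = True, p_3 = False, p_4 = False, p_5 = True

  (1) p_3=F, p_1=F — not both ✓
  (2) {p_2, p_4, p_3}: 1 true — exactly one ✓
  (3) p_4=F, p_5=T — not both ✓
  (4) {p_5, p_3, p_1}: 1/3 true — not all ✓
  (5) {p_4, p_5, p_1, p_2}: 2/4 true — not all ✓
  (6) {p_2, p_3}: 1 true — exactly one ✓
  (7) p_1=F ⇒ p_3: vacuous ✓
  (8) p_4=F, p_2=T — not both ✓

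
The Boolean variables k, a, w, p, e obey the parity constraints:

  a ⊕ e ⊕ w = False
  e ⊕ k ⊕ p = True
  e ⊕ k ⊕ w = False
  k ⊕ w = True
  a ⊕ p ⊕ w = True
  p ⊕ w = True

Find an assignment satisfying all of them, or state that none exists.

k=F, a=F, w=T, p=F, e=T

a ⊕ e ⊕ w = F ⊕ T ⊕ T = False ✓
e ⊕ k ⊕ p = T ⊕ F ⊕ F = True ✓
e ⊕ k ⊕ w = T ⊕ F ⊕ T = False ✓
k ⊕ w = F ⊕ T = True ✓
a ⊕ p ⊕ w = F ⊕ F ⊕ T = True ✓
p ⊕ w = F ⊕ T = True ✓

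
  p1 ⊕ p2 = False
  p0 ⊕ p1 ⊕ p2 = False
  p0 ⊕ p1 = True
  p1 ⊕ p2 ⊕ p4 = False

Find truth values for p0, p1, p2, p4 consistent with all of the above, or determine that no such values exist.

p0=F, p1=T, p2=T, p4=F

p1 ⊕ p2 = T ⊕ T = False ✓
p0 ⊕ p1 ⊕ p2 = F ⊕ T ⊕ T = False ✓
p0 ⊕ p1 = F ⊕ T = True ✓
p1 ⊕ p2 ⊕ p4 = T ⊕ T ⊕ F = False ✓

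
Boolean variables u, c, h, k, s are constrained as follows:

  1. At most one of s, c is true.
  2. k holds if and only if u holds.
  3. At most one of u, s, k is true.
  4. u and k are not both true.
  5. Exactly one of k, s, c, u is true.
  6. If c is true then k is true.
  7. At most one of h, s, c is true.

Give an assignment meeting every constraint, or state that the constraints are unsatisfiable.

u = False, c = False, h = False, k = False, s = True

  (1) {s, c}: 1 true — at most one ✓
  (2) k=F, u=F — same ✓
  (3) {u, s, k}: 1 true — at most one ✓
  (4) u=F, k=F — not both ✓
  (5) {k, s, c, u}: 1 true — exactly one ✓
  (6) c=F ⇒ k: vacuous ✓
  (7) {h, s, c}: 1 true — at most one ✓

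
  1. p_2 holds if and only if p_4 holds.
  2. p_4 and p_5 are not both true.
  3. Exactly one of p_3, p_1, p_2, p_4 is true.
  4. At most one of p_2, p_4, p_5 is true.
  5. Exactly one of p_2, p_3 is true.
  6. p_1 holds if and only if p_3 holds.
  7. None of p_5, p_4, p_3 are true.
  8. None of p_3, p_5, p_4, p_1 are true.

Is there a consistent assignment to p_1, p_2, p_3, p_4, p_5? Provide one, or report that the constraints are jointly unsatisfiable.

Case p_3 = True:
  Constraint (7) is violated (p_3=T) — contradiction.
Case p_3 = False:
  (5) with p_3=F forces p_2 = True.
  (1) with p_2=T forces p_4 = True.
  Constraint (3) is violated (p_2=T, p_4=T) — contradiction.
Both cases fail — unsatisfiable.

No satisfying assignment exists.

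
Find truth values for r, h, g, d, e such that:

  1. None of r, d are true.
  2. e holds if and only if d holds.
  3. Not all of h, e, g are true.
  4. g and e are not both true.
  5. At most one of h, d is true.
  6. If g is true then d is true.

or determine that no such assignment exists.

r=F, h=F, g=F, d=F, e=F

  (1) {r, d}: 0 true — none ✓
  (2) e=F, d=F — same ✓
  (3) {h, e, g}: 0/3 true — not all ✓
  (4) g=F, e=F — not both ✓
  (5) {h, d}: 0 true — at most one ✓
  (6) g=F ⇒ d: vacuous ✓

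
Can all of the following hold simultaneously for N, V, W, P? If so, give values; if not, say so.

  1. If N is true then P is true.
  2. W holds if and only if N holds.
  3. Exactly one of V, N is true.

N = True, V = False, W = True, P = True

  (1) N=T ⇒ P: T ✓
  (2) W=T, N=T — same ✓
  (3) {V, N}: 1 true — exactly one ✓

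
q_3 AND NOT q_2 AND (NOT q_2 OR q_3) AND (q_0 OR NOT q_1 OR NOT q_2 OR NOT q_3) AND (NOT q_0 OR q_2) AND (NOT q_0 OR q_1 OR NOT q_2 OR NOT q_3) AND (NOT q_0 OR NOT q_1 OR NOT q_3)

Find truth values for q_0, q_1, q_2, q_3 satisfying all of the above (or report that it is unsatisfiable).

Unit clause (q_3) forces q_3 = True.
Unit clause (NOT q_2) forces q_2 = False.
In (NOT q_0 OR q_2) only NOT q_0 is left, so q_0 = False.
Set q_1 = False.
Check each clause:
  (q_3): q_3 holds.
  (NOT q_2): NOT q_2 holds.
  (NOT q_2 OR q_3): NOT q_2 holds.
  (q_0 OR NOT q_1 OR NOT q_2 OR NOT q_3): NOT q_1 holds.
  (NOT q_0 OR q_2): NOT q_0 holds.
  (NOT q_0 OR q_1 OR NOT q_2 OR NOT q_3): NOT q_0 holds.
  (NOT q_0 OR NOT q_1 OR NOT q_3): NOT q_0 holds.
All clauses satisfied.

q_0=F, q_1=F, q_2=F, q_3=T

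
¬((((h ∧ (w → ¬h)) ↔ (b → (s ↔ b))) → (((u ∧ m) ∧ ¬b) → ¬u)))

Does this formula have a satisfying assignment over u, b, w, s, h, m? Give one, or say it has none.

u = True, b = False, w = False, s = False, h = True, m = True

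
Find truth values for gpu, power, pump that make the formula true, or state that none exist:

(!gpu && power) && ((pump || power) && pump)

gpu = False, power = True, pump = True

  !gpu && power = True
    !gpu = True
  (pump || power) && pump = True
    pump || power = True
Both conjuncts True, so the formula holds.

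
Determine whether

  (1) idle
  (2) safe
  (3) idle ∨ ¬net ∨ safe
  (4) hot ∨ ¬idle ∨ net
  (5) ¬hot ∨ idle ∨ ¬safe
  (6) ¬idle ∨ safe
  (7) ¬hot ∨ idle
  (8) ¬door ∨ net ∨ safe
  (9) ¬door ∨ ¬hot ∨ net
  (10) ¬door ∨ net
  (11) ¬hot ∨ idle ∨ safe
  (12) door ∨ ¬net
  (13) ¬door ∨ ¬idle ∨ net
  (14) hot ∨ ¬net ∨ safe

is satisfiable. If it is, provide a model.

Unit clause (idle) forces idle = True.
Unit clause (safe) forces safe = True.
Set hot = False.
  then (hot ∨ ¬idle ∨ net) forces net = True.
  then (door ∨ ¬net) forces door = True.
All clauses satisfied.

hot=F; idle=T; net=T; door=T; safe=T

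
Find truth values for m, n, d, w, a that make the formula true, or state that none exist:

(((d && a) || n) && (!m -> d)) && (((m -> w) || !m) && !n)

m = False, n = False, d = True, w = False, a = True

  ((d && a) || n) && (!m -> d) = True
    (d && a) || n = True
      d && a = True
    !m -> d = True
      !m = True
  ((m -> w) || !m) && !n = True
    (m -> w) || !m = True
      m -> w = True
      !m = True
    !n = True
Both conjuncts True, so the formula holds.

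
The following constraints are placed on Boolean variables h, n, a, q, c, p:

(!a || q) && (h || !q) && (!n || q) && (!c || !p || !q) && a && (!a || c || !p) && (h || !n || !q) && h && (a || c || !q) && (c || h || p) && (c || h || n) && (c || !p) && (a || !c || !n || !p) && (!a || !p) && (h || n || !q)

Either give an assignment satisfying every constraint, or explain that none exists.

h = True, n = False, a = True, q = True, c = False, p = False

Unit clause (a) forces a = True.
Unit clause (h) forces h = True.
In (!a || !p) only !p is left, so p = False.
In (!a || q) only q is left, so q = True.
Set n = False.
Set c = False.
All clauses satisfied.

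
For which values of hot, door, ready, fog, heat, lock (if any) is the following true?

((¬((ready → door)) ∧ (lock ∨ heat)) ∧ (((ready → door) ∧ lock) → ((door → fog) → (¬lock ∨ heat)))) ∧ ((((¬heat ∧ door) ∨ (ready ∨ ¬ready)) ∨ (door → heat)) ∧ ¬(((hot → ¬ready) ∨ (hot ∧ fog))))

hot=T; door=F; ready=T; fog=F; heat=T; lock=F

  (¬((ready → door)) ∧ (lock ∨ heat)) ∧ (((ready → door) ∧ lock) → ((door → fog) → (¬lock ∨ heat))) = True
    ¬((ready → door)) ∧ (lock ∨ heat) = True
      ¬((ready → door)) = True
        ready → door = False
      lock ∨ heat = True
    ((ready → door) ∧ lock) → ((door → fog) → (¬lock ∨ heat)) = True
      (ready → door) ∧ lock = False
        ready → door = False
      (door → fog) → (¬lock ∨ heat) = True
        door → fog = True
        ¬lock ∨ heat = True
          ¬lock = True
  (((¬heat ∧ door) ∨ (ready ∨ ¬ready)) ∨ (door → heat)) ∧ ¬(((hot → ¬ready) ∨ (hot ∧ fog))) = True
    ((¬heat ∧ door) ∨ (ready ∨ ¬ready)) ∨ (door → heat) = True
      (¬heat ∧ door) ∨ (ready ∨ ¬ready) = True
        ¬heat ∧ door = False
          ¬heat = False
        ready ∨ ¬ready = True
          ¬ready = False
      door → heat = True
    ¬(((hot → ¬ready) ∨ (hot ∧ fog))) = True
      (hot → ¬ready) ∨ (hot ∧ fog) = False
        hot → ¬ready = False
          ¬ready = False
        hot ∧ fog = False
Both conjuncts True, so the formula holds.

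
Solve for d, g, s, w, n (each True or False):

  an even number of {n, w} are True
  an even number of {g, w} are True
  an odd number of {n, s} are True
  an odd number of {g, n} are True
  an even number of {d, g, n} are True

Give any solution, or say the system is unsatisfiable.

Adding constraints 1, 2, 4 mod 2: every variable appears an even number of times on the left, so the left side is 0.
But the right sides sum to 1 (mod 2). 0 ≠ 1 — the system is inconsistent.

Unsatisfiable — no assignment works.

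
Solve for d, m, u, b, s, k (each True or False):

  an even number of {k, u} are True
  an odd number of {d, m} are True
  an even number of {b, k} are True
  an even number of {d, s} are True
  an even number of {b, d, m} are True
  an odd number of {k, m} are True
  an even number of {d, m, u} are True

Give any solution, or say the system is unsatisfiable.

d = True; m = False; u = True; b = True; s = True; k = True

{k, u}: 2 true → even ✓
{d, m}: 1 true → odd ✓
{b, k}: 2 true → even ✓
{d, s}: 2 true → even ✓
{b, d, m}: 2 true → even ✓
{k, m}: 1 true → odd ✓
{d, m, u}: 2 true → even ✓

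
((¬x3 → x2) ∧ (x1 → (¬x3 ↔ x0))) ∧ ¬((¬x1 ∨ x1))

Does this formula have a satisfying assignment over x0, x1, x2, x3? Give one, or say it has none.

The conjunct ¬((¬x1 ∨ x1)) is unsatisfiable on its own:
  x1=F: evaluates to False.
  x1=T: evaluates to False.
So the whole conjunction is unsatisfiable.

Unsatisfiable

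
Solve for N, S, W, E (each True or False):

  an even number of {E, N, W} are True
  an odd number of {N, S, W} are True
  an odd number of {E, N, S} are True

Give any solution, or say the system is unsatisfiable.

N: False, S: True, W: False, E: False

{E, N, W}: 0 true → even ✓
{N, S, W}: 1 true → odd ✓
{E, N, S}: 1 true → odd ✓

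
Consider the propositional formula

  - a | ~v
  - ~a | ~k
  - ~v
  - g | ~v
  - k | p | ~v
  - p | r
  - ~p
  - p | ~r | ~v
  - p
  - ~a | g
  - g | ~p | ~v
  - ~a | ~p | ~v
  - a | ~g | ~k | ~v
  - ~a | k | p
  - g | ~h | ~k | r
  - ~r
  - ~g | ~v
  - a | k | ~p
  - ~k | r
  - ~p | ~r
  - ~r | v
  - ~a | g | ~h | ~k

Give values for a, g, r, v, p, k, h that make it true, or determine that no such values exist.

Case p = True:
  Clause (~p) is falsified — contradiction.
Case p = False:
  Clause (p) is falsified — contradiction.
Both cases fail, so the formula is unsatisfiable.

The formula is unsatisfiable.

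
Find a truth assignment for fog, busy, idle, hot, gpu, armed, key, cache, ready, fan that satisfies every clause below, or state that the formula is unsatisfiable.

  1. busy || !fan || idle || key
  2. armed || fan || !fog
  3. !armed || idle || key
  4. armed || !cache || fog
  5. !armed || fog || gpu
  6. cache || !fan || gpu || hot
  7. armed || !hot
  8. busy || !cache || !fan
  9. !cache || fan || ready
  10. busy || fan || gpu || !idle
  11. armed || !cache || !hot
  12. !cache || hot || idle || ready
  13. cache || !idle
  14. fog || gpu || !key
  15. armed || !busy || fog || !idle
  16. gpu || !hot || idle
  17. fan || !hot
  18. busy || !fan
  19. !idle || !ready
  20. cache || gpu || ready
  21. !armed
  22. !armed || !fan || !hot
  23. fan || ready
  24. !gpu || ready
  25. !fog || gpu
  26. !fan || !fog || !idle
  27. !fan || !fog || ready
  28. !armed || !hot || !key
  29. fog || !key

Unit clause (!armed) forces armed = False.
In (armed || !hot) only !hot is left, so hot = False.
Set fog = True.
  then (armed || fan || !fog) forces fan = True.
  then (busy || !fan) forces busy = True.
  then (!fog || gpu) forces gpu = True.
  then (!fan || !fog || !idle) forces idle = False.
  then (!fan || !fog || ready) forces ready = True.
Set key = True.
Set cache = False.
All clauses satisfied.

fog: True; busy: True; idle: False; hot: False; gpu: True; armed: False; key: True; cache: False; ready: True; fan: True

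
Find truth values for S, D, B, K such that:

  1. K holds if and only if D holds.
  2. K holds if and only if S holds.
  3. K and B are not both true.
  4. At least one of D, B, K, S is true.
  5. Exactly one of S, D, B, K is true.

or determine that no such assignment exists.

S = False, D = False, B = True, K = False

  (1) K=F, D=F — same ✓
  (2) K=F, S=F — same ✓
  (3) K=F, B=T — not both ✓
  (4) {D, B, K, S}: 1 true — at least one ✓
  (5) {S, D, B, K}: 1 true — exactly one ✓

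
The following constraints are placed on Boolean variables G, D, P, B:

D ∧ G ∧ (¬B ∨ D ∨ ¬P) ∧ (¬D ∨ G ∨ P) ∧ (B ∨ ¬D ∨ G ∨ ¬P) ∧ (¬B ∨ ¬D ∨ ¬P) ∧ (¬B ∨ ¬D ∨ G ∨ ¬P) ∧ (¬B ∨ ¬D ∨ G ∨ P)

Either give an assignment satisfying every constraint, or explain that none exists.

Unit clause (D) forces D = True.
Unit clause (G) forces G = True.
Set P = False.
Set B = True.
Check each clause:
  (D): D holds.
  (G): G holds.
  (¬B ∨ D ∨ ¬P): D holds.
  (¬D ∨ G ∨ P): G holds.
  (B ∨ ¬D ∨ G ∨ ¬P): B holds.
  (¬B ∨ ¬D ∨ ¬P): ¬P holds.
  (¬B ∨ ¬D ∨ G ∨ ¬P): G holds.
  (¬B ∨ ¬D ∨ G ∨ P): G holds.
All clauses satisfied.

G: True, D: True, P: False, B: True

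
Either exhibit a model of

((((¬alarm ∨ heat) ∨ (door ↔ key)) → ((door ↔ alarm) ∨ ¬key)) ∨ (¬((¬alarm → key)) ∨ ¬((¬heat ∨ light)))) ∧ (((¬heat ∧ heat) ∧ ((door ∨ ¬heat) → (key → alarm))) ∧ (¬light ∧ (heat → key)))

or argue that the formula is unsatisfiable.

Case heat = True: the conjunct ¬heat is False.
Case heat = False: the conjunct heat is False.
Both cases fail — unsatisfiable.

No satisfying assignment exists.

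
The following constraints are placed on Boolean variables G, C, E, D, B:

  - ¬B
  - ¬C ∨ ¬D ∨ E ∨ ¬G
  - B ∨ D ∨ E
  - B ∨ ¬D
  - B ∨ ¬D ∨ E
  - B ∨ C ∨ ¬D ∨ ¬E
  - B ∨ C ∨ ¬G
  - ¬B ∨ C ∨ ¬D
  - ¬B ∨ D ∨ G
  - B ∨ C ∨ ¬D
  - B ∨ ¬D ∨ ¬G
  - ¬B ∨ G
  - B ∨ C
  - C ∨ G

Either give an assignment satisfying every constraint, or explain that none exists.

G: False; C: True; E: True; D: False; B: False

Unit clause (¬B) forces B = False.
In (B ∨ ¬D) only ¬D is left, so D = False.
In (B ∨ C) only C is left, so C = True.
In (B ∨ D ∨ E) only E is left, so E = True.
Set G = False.
All clauses satisfied.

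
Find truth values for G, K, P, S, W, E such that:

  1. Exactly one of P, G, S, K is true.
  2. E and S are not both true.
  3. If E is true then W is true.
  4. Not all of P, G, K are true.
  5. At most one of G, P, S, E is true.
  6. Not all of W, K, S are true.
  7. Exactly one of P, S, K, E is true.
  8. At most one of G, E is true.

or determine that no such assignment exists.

G = False, K = False, P = True, S = False, W = True, E = False

  (1) {P, G, S, K}: 1 true — exactly one ✓
  (2) E=F, S=F — not both ✓
  (3) E=F ⇒ W: vacuous ✓
  (4) {P, G, K}: 1/3 true — not all ✓
  (5) {G, P, S, E}: 1 true — at most one ✓
  (6) {W, K, S}: 1/3 true — not all ✓
  (7) {P, S, K, E}: 1 true — exactly one ✓
  (8) {G, E}: 0 true — at most one ✓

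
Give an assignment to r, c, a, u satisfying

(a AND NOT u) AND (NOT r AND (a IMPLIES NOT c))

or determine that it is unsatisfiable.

r = False, c = False, a = True, u = False

  a AND NOT u = True
    NOT u = True
  NOT r AND (a IMPLIES NOT c) = True
    NOT r = True
    a IMPLIES NOT c = True
      NOT c = True
Both conjuncts True, so the formula holds.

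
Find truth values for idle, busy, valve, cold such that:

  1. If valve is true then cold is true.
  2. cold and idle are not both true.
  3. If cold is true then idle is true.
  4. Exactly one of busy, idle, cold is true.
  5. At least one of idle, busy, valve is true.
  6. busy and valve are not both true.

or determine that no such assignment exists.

idle=F, busy=T, valve=F, cold=F

  (1) valve=F ⇒ cold: vacuous ✓
  (2) cold=F, idle=F — not both ✓
  (3) cold=F ⇒ idle: vacuous ✓
  (4) {busy, idle, cold}: 1 true — exactly one ✓
  (5) {idle, busy, valve}: 1 true — at least one ✓
  (6) busy=T, valve=F — not both ✓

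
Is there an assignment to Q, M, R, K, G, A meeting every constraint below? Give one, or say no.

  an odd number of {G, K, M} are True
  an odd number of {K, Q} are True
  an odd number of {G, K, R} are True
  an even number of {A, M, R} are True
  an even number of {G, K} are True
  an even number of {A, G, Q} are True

No satisfying assignment exists.

Adding constraints 1, 2, 3, 4, 5, 6 mod 2: every variable appears an even number of times on the left, so the left side is 0.
But the right sides sum to 1 (mod 2). 0 ≠ 1 — the system is inconsistent.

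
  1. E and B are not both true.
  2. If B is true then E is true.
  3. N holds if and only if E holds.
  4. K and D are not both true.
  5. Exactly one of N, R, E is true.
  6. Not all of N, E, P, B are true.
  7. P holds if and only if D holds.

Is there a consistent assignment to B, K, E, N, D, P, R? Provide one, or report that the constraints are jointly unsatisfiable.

B = False, K = False, E = False, N = False, D = True, P = True, R = True

  (1) E=F, B=F — not both ✓
  (2) B=F ⇒ E: vacuous ✓
  (3) N=F, E=F — same ✓
  (4) K=F, D=T — not both ✓
  (5) {N, R, E}: 1 true — exactly one ✓
  (6) {N, E, P, B}: 1/4 true — not all ✓
  (7) P=T, D=T — same ✓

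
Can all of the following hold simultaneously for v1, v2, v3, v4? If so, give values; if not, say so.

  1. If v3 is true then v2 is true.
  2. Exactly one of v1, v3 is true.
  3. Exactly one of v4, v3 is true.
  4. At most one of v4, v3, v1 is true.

v1: False, v2: True, v3: True, v4: False

  (1) v3=T ⇒ v2: T ✓
  (2) {v1, v3}: 1 true — exactly one ✓
  (3) {v4, v3}: 1 true — exactly one ✓
  (4) {v4, v3, v1}: 1 true — at most one ✓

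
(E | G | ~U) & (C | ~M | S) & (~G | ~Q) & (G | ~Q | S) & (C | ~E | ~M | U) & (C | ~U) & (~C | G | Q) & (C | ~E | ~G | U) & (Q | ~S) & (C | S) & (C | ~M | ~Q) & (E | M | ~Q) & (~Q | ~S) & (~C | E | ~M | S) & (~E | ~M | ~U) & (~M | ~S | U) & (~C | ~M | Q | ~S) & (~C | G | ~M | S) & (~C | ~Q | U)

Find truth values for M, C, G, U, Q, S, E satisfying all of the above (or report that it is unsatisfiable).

Set M = True.
Set C = True.
Try G = False:
  (~C | G | Q) forces Q = True.
  (G | ~Q | S) forces S = True.
  clause (~Q | ~S) is falsified — backtrack.
So G = True.
  then (~G | ~Q) forces Q = False.
  then (Q | ~S) forces S = False.
  then (~C | E | ~M | S) forces E = True.
  then (~E | ~M | ~U) forces U = False.
All clauses satisfied.

M = True, C = True, G = True, U = False, Q = False, S = False, E = True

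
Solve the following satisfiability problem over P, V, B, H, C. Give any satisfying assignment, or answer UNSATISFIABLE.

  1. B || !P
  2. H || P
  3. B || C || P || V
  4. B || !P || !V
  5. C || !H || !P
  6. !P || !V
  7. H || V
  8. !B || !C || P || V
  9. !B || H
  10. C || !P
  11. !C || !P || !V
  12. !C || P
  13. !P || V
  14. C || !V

P = False, V = False, B = True, H = True, C = False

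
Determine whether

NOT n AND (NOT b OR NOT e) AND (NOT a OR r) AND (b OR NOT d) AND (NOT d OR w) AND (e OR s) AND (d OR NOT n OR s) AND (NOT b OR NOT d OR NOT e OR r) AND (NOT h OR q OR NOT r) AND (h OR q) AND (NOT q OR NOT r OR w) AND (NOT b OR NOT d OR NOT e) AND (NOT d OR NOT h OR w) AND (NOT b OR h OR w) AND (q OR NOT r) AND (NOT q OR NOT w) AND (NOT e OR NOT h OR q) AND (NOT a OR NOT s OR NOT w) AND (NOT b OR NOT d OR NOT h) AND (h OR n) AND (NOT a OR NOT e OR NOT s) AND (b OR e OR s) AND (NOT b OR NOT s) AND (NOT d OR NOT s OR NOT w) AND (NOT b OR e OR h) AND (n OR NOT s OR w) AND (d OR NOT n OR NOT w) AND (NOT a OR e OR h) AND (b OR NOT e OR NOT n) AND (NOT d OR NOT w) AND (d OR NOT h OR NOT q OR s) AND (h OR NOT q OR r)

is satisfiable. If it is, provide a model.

d: False; b: False; a: False; r: False; q: False; e: False; s: True; n: False; h: True; w: True

Unit clause (NOT n) forces n = False.
In (h OR n) only h is left, so h = True.
Try d = True:
  (b OR NOT d) forces b = True.
  clause (NOT b OR NOT d OR NOT h) is falsified — backtrack.
So d = False.
Set b = False.
Try a = True:
  (NOT a OR r) forces r = True.
  (NOT h OR q OR NOT r) forces q = True.
  (NOT q OR NOT r OR w) forces w = True.
  clause (NOT q OR NOT w) is falsified — backtrack.
So a = False.
Set r = False.
Try q = True:
  (NOT q OR NOT w) forces w = False.
  (n OR NOT s OR w) forces s = False.
  clause (d OR NOT h OR NOT q OR s) is falsified — backtrack.
So q = False.
  then (NOT e OR NOT h OR q) forces e = False.
  then (b OR e OR s) forces s = True.
  then (n OR NOT s OR w) forces w = True.
All clauses satisfied.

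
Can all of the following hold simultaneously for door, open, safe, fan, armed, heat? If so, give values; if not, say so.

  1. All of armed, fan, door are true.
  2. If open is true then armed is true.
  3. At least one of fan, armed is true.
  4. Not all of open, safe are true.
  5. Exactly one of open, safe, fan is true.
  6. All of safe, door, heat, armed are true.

Unsatisfiable — no assignment works.

Case safe = True:
  (1) forces armed = True.
  (1) forces fan = True.
  Constraint (5) is violated (safe=T, fan=T) — contradiction.
Case safe = False:
  Constraint (6) is violated (safe=F) — contradiction.
Both cases fail — unsatisfiable.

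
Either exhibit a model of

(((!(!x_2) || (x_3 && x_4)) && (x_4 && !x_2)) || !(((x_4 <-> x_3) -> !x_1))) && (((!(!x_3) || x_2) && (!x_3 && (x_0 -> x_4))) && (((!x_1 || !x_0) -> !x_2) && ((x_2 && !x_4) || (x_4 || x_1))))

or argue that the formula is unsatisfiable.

The formula is unsatisfiable.

Case x_3 = True: the conjunct !x_3 is False.
Case x_3 = False: the formula simplifies to ((!(!x_2) && (x_4 && !x_2)) || !((!x_4 -> !x_1))) && ((x_2 && (x_0 -> x_4)) && (((!x_1 || !x_0) -> !x_2) && ((x_2 && !x_4) || (x_4 || x_1)))).
  x_2 = True: simplifies to !((!x_4 -> !x_1)) && ((x_0 -> x_4) && (!((!x_1 || !x_0)) && (!x_4 || (x_4 || x_1)))).
    x_1 = True: simplifies to !x_4 && ((x_0 -> x_4) && !(!x_0)).
      x_0 = True: simplifies to !x_4 && x_4.
        x_4 = True: the conjunct !x_4 is False.
        x_4 = False: the conjunct x_4 is False.
      x_0 = False: the conjunct !(!x_0) becomes !(!False) = False.
    x_1 = False: the conjunct !((!x_4 -> !x_1)) becomes !((!x_4 -> True)) = False.
  x_2 = False: the conjunct x_2 is False.
Both cases fail — unsatisfiable.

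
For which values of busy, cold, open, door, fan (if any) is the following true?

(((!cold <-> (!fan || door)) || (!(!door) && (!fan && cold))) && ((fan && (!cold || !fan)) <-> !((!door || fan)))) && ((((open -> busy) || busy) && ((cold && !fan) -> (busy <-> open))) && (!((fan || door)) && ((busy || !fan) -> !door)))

busy: False, cold: False, open: False, door: False, fan: False

  ((!cold <-> (!fan || door)) || (!(!door) && (!fan && cold))) && ((fan && (!cold || !fan)) <-> !((!door || fan))) = True
    (!cold <-> (!fan || door)) || (!(!door) && (!fan && cold)) = True
      !cold <-> (!fan || door) = True
        !cold = True
        !fan || door = True
          !fan = True
      !(!door) && (!fan && cold) = False
        !(!door) = False
          !door = True
        !fan && cold = False
          !fan = True
    (fan && (!cold || !fan)) <-> !((!door || fan)) = True
      fan && (!cold || !fan) = False
        !cold || !fan = True
          !cold = True
          !fan = True
      !((!door || fan)) = False
        !door || fan = True
          !door = True
  (((open -> busy) || busy) && ((cold && !fan) -> (busy <-> open))) && (!((fan || door)) && ((busy || !fan) -> !door)) = True
    ((open -> busy) || busy) && ((cold && !fan) -> (busy <-> open)) = True
      (open -> busy) || busy = True
        open -> busy = True
      (cold && !fan) -> (busy <-> open) = True
        cold && !fan = False
          !fan = True
        busy <-> open = True
    !((fan || door)) && ((busy || !fan) -> !door) = True
      !((fan || door)) = True
        fan || door = False
      (busy || !fan) -> !door = True
        busy || !fan = True
          !fan = True
        !door = True
Both conjuncts True, so the formula holds.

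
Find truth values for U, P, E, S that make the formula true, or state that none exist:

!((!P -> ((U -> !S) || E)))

U = True; P = False; E = False; S = True

  !((!P -> ((U -> !S) || E))) = True
    !P -> ((U -> !S) || E) = False
      !P = True
      (U -> !S) || E = False
        U -> !S = False
          !S = False
The formula evaluates to True.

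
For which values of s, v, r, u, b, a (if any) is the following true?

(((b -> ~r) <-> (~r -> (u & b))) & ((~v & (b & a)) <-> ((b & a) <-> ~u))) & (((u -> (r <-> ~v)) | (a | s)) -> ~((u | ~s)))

s=T, v=T, r=T, u=F, b=F, a=T

  ((b -> ~r) <-> (~r -> (u & b))) & ((~v & (b & a)) <-> ((b & a) <-> ~u)) = True
    (b -> ~r) <-> (~r -> (u & b)) = True
      b -> ~r = True
        ~r = False
      ~r -> (u & b) = True
        ~r = False
        u & b = False
    (~v & (b & a)) <-> ((b & a) <-> ~u) = True
      ~v & (b & a) = False
        ~v = False
        b & a = False
      (b & a) <-> ~u = False
        b & a = False
        ~u = True
  ((u -> (r <-> ~v)) | (a | s)) -> ~((u | ~s)) = True
    (u -> (r <-> ~v)) | (a | s) = True
      u -> (r <-> ~v) = True
        r <-> ~v = False
          ~v = False
      a | s = True
    ~((u | ~s)) = True
      u | ~s = False
        ~s = False
Both conjuncts True, so the formula holds.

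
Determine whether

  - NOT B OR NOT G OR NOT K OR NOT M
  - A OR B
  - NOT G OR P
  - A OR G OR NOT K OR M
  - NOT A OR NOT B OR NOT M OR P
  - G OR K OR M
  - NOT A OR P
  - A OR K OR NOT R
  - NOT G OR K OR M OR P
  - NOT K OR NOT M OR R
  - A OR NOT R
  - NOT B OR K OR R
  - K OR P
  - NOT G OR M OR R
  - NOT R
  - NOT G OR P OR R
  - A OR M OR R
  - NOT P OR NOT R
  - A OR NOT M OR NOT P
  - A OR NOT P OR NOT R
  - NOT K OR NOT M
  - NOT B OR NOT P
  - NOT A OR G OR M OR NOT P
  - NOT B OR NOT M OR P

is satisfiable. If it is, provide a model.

R = False; P = True; B = False; A = True; K = False; M = True; G = False

Unit clause (NOT R) forces R = False.
Set P = True.
  then (NOT B OR NOT P) forces B = False.
  then (A OR B) forces A = True.
Try K = True:
  (NOT K OR NOT M OR R) forces M = False.
  (NOT G OR M OR R) forces G = False.
  clause (NOT A OR G OR M OR NOT P) is falsified — backtrack.
So K = False.
Try M = False:
  (G OR K OR M) forces G = True.
  clause (NOT G OR M OR R) is falsified — backtrack.
So M = True.
Set G = False.
All clauses satisfied.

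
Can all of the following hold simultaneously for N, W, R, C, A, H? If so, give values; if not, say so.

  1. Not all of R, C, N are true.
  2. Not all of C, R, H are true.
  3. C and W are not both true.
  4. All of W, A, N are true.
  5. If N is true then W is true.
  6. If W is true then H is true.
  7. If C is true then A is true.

N = True, W = True, R = True, C = False, A = True, H = True

  (1) {R, C, N}: 2/3 true — not all ✓
  (2) {C, R, H}: 2/3 true — not all ✓
  (3) C=F, W=T — not both ✓
  (4) {W, A, N}: all 3 true ✓
  (5) N=T ⇒ W: T ✓
  (6) W=T ⇒ H: T ✓
  (7) C=F ⇒ A: vacuous ✓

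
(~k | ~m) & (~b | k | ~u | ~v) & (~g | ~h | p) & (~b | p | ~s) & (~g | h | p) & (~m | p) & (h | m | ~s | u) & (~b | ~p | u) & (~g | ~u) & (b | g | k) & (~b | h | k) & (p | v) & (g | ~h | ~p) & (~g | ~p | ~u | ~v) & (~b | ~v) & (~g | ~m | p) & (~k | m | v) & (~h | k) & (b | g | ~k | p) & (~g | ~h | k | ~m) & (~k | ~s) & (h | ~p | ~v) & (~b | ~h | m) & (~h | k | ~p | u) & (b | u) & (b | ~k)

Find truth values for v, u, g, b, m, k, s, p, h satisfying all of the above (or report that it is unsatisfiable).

Case k = True:
  (~k | ~m) forces m = False.
  (~k | m | v) forces v = True.
  (~b | ~v) forces b = False.
  Clause (b | ~k) is falsified — contradiction.
Case k = False:
  (~h | k) forces h = False.
  (~b | h | k) forces b = False.
  (b | g | k) forces g = True.
  (~g | h | p) forces p = True.
  (~g | ~u) forces u = False.
  Clause (b | u) is falsified — contradiction.
Both cases fail, so the formula is unsatisfiable.

The formula is unsatisfiable.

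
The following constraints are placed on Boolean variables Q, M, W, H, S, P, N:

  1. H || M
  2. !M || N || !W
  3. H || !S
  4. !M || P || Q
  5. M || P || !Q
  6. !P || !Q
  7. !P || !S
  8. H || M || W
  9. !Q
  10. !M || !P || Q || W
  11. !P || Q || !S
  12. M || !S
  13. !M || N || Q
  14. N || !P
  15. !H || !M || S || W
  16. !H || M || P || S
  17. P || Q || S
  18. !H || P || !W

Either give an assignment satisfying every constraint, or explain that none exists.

Unit clause (!Q) forces Q = False.
Set M = True.
  then (!M || P || Q) forces P = True.
  then (!P || !S) forces S = False.
  then (!M || !P || Q || W) forces W = True.
  then (!M || N || Q) forces N = True.
Set H = True.
All clauses satisfied.

Q = False, M = True, W = True, H = True, S = False, P = True, N = True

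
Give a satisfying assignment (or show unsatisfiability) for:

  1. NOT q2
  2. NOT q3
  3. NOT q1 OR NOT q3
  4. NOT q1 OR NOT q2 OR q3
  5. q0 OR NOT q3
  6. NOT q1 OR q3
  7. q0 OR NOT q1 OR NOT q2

Unit clause (NOT q2) forces q2 = False.
Unit clause (NOT q3) forces q3 = False.
In (NOT q1 OR q3) only NOT q1 is left, so q1 = False.
Set q0 = True.
Check each clause:
  (NOT q2): NOT q2 holds.
  (NOT q3): NOT q3 holds.
  (NOT q1 OR NOT q3): NOT q1 holds.
  (NOT q1 OR NOT q2 OR q3): NOT q1 holds.
  (q0 OR NOT q3): q0 holds.
  (NOT q1 OR q3): NOT q1 holds.
  (q0 OR NOT q1 OR NOT q2): q0 holds.
All clauses satisfied.

q0 = True; q1 = False; q2 = False; q3 = False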